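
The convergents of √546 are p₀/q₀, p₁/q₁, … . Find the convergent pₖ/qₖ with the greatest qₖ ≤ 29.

257/11

√546 = [23; 2, 1, 2, 1, 2, 46, …] (period length 6).
Convergents:
  p_0/q_0 = 23/1
  p_1/q_1 = 47/2
  p_2/q_2 = 70/3
  p_3/q_3 = 187/8
  p_4/q_4 = 257/11
  p_5/q_5 = 701/30
q_4 = 11 ≤ 29 < 30 = q_5, so the answer is 257/11.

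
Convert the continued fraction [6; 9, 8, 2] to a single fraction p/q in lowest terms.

Fold from the inside: start with 2/1.
  8 + 1/2 = 17/2
  9 + 2/17 = 155/17
  6 + 17/155 = 947/155

947/155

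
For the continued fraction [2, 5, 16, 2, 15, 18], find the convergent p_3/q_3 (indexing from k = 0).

Using pₖ = aₖpₖ₋₁ + pₖ₋₂, qₖ = aₖqₖ₋₁ + qₖ₋₂ (with p₋₁=1, p₋₂=0, q₋₁=0, q₋₂=1):
  k=0: a=2, p=2, q=1
  k=1: a=5, p=11, q=5
  k=2: a=16, p=178, q=81
  k=3: a=2, p=367, q=167

367/167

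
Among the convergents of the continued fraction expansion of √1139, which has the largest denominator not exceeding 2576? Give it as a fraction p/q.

√1139 = [33; 1, 2, 1, 66, …] (period length 4).
Convergents:
  p_0/q_0 = 33/1
  p_1/q_1 = 34/1
  p_2/q_2 = 101/3
  p_3/q_3 = 135/4
  p_4/q_4 = 9011/267
  p_5/q_5 = 9146/271
  p_6/q_6 = 27303/809
  p_7/q_7 = 36449/1080
  p_8/q_8 = 2432937/72089
q_7 = 1080 ≤ 2576 < 72089 = q_8, so the answer is 36449/1080.

36449/1080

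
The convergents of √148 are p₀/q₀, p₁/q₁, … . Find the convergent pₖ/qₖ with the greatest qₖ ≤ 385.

1764/145

√148 = [12; 6, 24, …] (period length 2).
Convergents:
  p_0/q_0 = 12/1
  p_1/q_1 = 73/6
  p_2/q_2 = 1764/145
  p_3/q_3 = 10657/876
q_2 = 145 ≤ 385 < 876 = q_3, so the answer is 1764/145.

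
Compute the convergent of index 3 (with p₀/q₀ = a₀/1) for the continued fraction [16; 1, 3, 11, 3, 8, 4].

754/45

Using pₖ = aₖpₖ₋₁ + pₖ₋₂, qₖ = aₖqₖ₋₁ + qₖ₋₂ (with p₋₁=1, p₋₂=0, q₋₁=0, q₋₂=1):
  k=0: a=16, p=16, q=1
  k=1: a=1, p=17, q=1
  k=2: a=3, p=67, q=4
  k=3: a=11, p=754, q=45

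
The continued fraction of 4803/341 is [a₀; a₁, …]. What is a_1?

11

4803 = 14·341 + 29   →  a_0 = 14
341 = 11·29 + 22   →  a_1 = 11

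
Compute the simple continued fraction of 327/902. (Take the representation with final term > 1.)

[0; 2, 1, 3, 7, 5, 2]

327 = 0×902 + 327
902 = 2×327 + 248
327 = 1×248 + 79
248 = 3×79 + 11
79 = 7×11 + 2
11 = 5×2 + 1
2 = 2×1 + 0  (stop)
So 327/902 = [0; 2, 1, 3, 7, 5, 2].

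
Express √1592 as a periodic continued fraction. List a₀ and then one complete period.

[39; 1, 8, 1, 78]

a₀ = ⌊√1592⌋ = 39.
With m₀=0, d₀=1 and mₖ₊₁ = dₖaₖ − mₖ, dₖ₊₁ = (n − mₖ₊₁²)/dₖ, aₖ₊₁ = ⌊(a₀+mₖ₊₁)/dₖ₊₁⌋:
  k=1: m=39, d=71, a=1
  k=2: m=32, d=8, a=8
  k=3: m=32, d=71, a=1
  k=4: m=39, d=1, a=78
d=1 and a=2a₀=78 at k=4, so the next step gives (m, d) = (39, 71) again — its k=1 value — and the period has length 4.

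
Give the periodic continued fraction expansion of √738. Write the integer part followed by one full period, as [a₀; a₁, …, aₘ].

[27; 6, 54]

a₀ = ⌊√738⌋ = 27.
With m₀=0, d₀=1 and mₖ₊₁ = dₖaₖ − mₖ, dₖ₊₁ = (n − mₖ₊₁²)/dₖ, aₖ₊₁ = ⌊(a₀+mₖ₊₁)/dₖ₊₁⌋:
  k=1: m=27, d=9, a=6
  k=2: m=27, d=1, a=54
d=1 and a=2a₀=54 at k=2, so the next step gives (m, d) = (27, 9) again — its k=1 value — and the period has length 2.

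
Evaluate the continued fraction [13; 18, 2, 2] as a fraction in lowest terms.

1201/92

Using pₖ = aₖpₖ₋₁ + pₖ₋₂ and qₖ = aₖqₖ₋₁ + qₖ₋₂:
  k=0: a=13, p=13, q=1
  k=1: a=18, p=235, q=18
  k=2: a=2, p=483, q=37
  k=3: a=2, p=1201, q=92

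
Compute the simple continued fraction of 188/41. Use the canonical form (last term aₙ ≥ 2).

[4; 1, 1, 2, 2, 3]

188 = 4*41 + 24
41 = 1*24 + 17
24 = 1*17 + 7
17 = 2*7 + 3
7 = 2*3 + 1
3 = 3*1 + 0  (stop)
So 188/41 = [4; 1, 1, 2, 2, 3].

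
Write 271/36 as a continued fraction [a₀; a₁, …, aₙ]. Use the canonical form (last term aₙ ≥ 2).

271 = 7*36 + 19
36 = 1*19 + 17
19 = 1*17 + 2
17 = 8*2 + 1
2 = 2*1 + 0  (stop)
So 271/36 = [7; 1, 1, 8, 2].

[7; 1, 1, 8, 2]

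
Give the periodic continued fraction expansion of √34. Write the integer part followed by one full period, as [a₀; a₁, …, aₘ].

a₀ = ⌊√34⌋ = 5.
With m₀=0, d₀=1 and mₖ₊₁ = dₖaₖ − mₖ, dₖ₊₁ = (n − mₖ₊₁²)/dₖ, aₖ₊₁ = ⌊(a₀+mₖ₊₁)/dₖ₊₁⌋:
  k=1: m=5, d=9, a=1
  k=2: m=4, d=2, a=4
  k=3: m=4, d=9, a=1
  k=4: m=5, d=1, a=10
d=1 and a=2a₀=10 at k=4, so the next step gives (m, d) = (5, 9) again — its k=1 value — and the period has length 4.

[5; 1, 4, 1, 10]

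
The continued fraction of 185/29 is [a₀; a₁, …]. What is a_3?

1

185 = 6·29 + 11   →  a_0 = 6
29 = 2·11 + 7   →  a_1 = 2
11 = 1·7 + 4   →  a_2 = 1
7 = 1·4 + 3   →  a_3 = 1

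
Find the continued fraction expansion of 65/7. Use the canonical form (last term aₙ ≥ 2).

65 = 9×7 + 2
7 = 3×2 + 1
2 = 2×1 + 0  (stop)
So 65/7 = [9; 3, 2].

[9; 3, 2]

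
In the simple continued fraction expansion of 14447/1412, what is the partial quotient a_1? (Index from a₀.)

14447 = 10·1412 + 327   →  a_0 = 10
1412 = 4·327 + 104   →  a_1 = 4

4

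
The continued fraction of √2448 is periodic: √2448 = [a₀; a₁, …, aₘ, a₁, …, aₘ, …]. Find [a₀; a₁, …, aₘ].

[49; 2, 10, 2, 98]

a₀ = ⌊√2448⌋ = 49.
With m₀=0, d₀=1 and mₖ₊₁ = dₖaₖ − mₖ, dₖ₊₁ = (n − mₖ₊₁²)/dₖ, aₖ₊₁ = ⌊(a₀+mₖ₊₁)/dₖ₊₁⌋:
  k=1: m=49, d=47, a=2
  k=2: m=45, d=9, a=10
  k=3: m=45, d=47, a=2
  k=4: m=49, d=1, a=98
d=1 and a=2a₀=98 at k=4, so the next step gives (m, d) = (49, 47) again — its k=1 value — and the period has length 4.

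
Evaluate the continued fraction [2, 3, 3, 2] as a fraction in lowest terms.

53/23

Using pₖ = aₖpₖ₋₁ + pₖ₋₂ and qₖ = aₖqₖ₋₁ + qₖ₋₂:
  k=0: a=2, p=2, q=1
  k=1: a=3, p=7, q=3
  k=2: a=3, p=23, q=10
  k=3: a=2, p=53, q=23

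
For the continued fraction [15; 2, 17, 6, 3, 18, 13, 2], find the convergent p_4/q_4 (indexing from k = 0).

10391/671

Using pₖ = aₖpₖ₋₁ + pₖ₋₂, qₖ = aₖqₖ₋₁ + qₖ₋₂ (with p₋₁=1, p₋₂=0, q₋₁=0, q₋₂=1):
  k=0: a=15, p=15, q=1
  k=1: a=2, p=31, q=2
  k=2: a=17, p=542, q=35
  k=3: a=6, p=3283, q=212
  k=4: a=3, p=10391, q=671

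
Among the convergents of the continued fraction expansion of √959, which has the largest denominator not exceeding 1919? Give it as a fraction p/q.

√959 = [30; 1, 29, 1, 60, …] (period length 4).
Convergents:
  p_0/q_0 = 30/1
  p_1/q_1 = 31/1
  p_2/q_2 = 929/30
  p_3/q_3 = 960/31
  p_4/q_4 = 58529/1890
  p_5/q_5 = 59489/1921
q_4 = 1890 ≤ 1919 < 1921 = q_5, so the answer is 58529/1890.

58529/1890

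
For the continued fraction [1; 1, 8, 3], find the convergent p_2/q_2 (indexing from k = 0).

17/9

Using pₖ = aₖpₖ₋₁ + pₖ₋₂, qₖ = aₖqₖ₋₁ + qₖ₋₂ (with p₋₁=1, p₋₂=0, q₋₁=0, q₋₂=1):
  k=0: a=1, p=1, q=1
  k=1: a=1, p=2, q=1
  k=2: a=8, p=17, q=9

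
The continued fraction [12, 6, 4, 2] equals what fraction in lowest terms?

681/56

Using pₖ = aₖpₖ₋₁ + pₖ₋₂ and qₖ = aₖqₖ₋₁ + qₖ₋₂:
  k=0: a=12, p=12, q=1
  k=1: a=6, p=73, q=6
  k=2: a=4, p=304, q=25
  k=3: a=2, p=681, q=56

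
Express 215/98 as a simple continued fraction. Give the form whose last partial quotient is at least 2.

215 = 2*98 + 19
98 = 5*19 + 3
19 = 6*3 + 1
3 = 3*1 + 0  (stop)
So 215/98 = [2; 5, 6, 3].

[2; 5, 6, 3]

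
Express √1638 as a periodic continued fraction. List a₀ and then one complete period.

a₀ = ⌊√1638⌋ = 40.
With m₀=0, d₀=1 and mₖ₊₁ = dₖaₖ − mₖ, dₖ₊₁ = (n − mₖ₊₁²)/dₖ, aₖ₊₁ = ⌊(a₀+mₖ₊₁)/dₖ₊₁⌋:
  k=1: m=40, d=38, a=2
  k=2: m=36, d=9, a=8
  k=3: m=36, d=38, a=2
  k=4: m=40, d=1, a=80
d=1 and a=2a₀=80 at k=4, so the next step gives (m, d) = (40, 38) again — its k=1 value — and the period has length 4.

[40; 2, 8, 2, 80]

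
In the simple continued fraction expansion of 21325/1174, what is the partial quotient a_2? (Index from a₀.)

12

21325 = 18·1174 + 193   →  a_0 = 18
1174 = 6·193 + 16   →  a_1 = 6
193 = 12·16 + 1   →  a_2 = 12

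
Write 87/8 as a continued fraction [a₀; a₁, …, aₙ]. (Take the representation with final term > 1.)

87 = 10*8 + 7
8 = 1*7 + 1
7 = 7*1 + 0  (stop)
So 87/8 = [10; 1, 7].

[10; 1, 7]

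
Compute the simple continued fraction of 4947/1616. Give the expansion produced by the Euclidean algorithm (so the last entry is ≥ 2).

[3; 16, 3, 10, 1, 2]

4947 = 3*1616 + 99
1616 = 16*99 + 32
99 = 3*32 + 3
32 = 10*3 + 2
3 = 1*2 + 1
2 = 2*1 + 0  (stop)
So 4947/1616 = [3; 16, 3, 10, 1, 2].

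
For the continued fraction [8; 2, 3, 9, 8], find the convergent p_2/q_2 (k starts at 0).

Using pₖ = aₖpₖ₋₁ + pₖ₋₂, qₖ = aₖqₖ₋₁ + qₖ₋₂ (with p₋₁=1, p₋₂=0, q₋₁=0, q₋₂=1):
  k=0: a=8, p=8, q=1
  k=1: a=2, p=17, q=2
  k=2: a=3, p=59, q=7

59/7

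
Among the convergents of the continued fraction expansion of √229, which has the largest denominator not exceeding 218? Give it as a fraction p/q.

√229 = [15; 7, 1, 1, 7, 30, …] (period length 5).
Convergents:
  p_0/q_0 = 15/1
  p_1/q_1 = 106/7
  p_2/q_2 = 121/8
  p_3/q_3 = 227/15
  p_4/q_4 = 1710/113
  p_5/q_5 = 51527/3405
q_4 = 113 ≤ 218 < 3405 = q_5, so the answer is 1710/113.

1710/113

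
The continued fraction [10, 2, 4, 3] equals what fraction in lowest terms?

303/29

Using pₖ = aₖpₖ₋₁ + pₖ₋₂ and qₖ = aₖqₖ₋₁ + qₖ₋₂:
  k=0: a=10, p=10, q=1
  k=1: a=2, p=21, q=2
  k=2: a=4, p=94, q=9
  k=3: a=3, p=303, q=29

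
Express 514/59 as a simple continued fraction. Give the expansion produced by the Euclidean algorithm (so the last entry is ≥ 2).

[8; 1, 2, 2, 8]

514 = 8·59 + 42
59 = 1·42 + 17
42 = 2·17 + 8
17 = 2·8 + 1
8 = 8·1 + 0  (stop)
So 514/59 = [8; 1, 2, 2, 8].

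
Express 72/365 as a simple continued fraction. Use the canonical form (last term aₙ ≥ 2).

[0; 5, 14, 2, 2]

72 = 0×365 + 72
365 = 5×72 + 5
72 = 14×5 + 2
5 = 2×2 + 1
2 = 2×1 + 0  (stop)
So 72/365 = [0; 5, 14, 2, 2].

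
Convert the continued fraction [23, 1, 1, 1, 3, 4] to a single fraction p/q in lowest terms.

1111/47

Fold from the inside: start with 4/1.
  3 + 1/4 = 13/4
  1 + 4/13 = 17/13
  1 + 13/17 = 30/17
  1 + 17/30 = 47/30
  23 + 30/47 = 1111/47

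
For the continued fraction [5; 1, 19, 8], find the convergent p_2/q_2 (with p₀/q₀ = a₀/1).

119/20

Using pₖ = aₖpₖ₋₁ + pₖ₋₂, qₖ = aₖqₖ₋₁ + qₖ₋₂ (with p₋₁=1, p₋₂=0, q₋₁=0, q₋₂=1):
  k=0: a=5, p=5, q=1
  k=1: a=1, p=6, q=1
  k=2: a=19, p=119, q=20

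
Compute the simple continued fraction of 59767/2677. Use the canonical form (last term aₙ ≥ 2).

[22; 3, 15, 19, 3]

59767 = 22×2677 + 873
2677 = 3×873 + 58
873 = 15×58 + 3
58 = 19×3 + 1
3 = 3×1 + 0  (stop)
So 59767/2677 = [22; 3, 15, 19, 3].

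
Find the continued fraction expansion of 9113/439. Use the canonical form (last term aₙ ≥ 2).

9113 = 20*439 + 333
439 = 1*333 + 106
333 = 3*106 + 15
106 = 7*15 + 1
15 = 15*1 + 0  (stop)
So 9113/439 = [20; 1, 3, 7, 15].

[20; 1, 3, 7, 15]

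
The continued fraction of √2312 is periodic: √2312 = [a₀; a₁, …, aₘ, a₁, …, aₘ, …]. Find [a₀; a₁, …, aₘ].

a₀ = ⌊√2312⌋ = 48.
With m₀=0, d₀=1 and mₖ₊₁ = dₖaₖ − mₖ, dₖ₊₁ = (n − mₖ₊₁²)/dₖ, aₖ₊₁ = ⌊(a₀+mₖ₊₁)/dₖ₊₁⌋:
  k=1: m=48, d=8, a=12
  k=2: m=48, d=1, a=96
d=1 and a=2a₀=96 at k=2, so the next step gives (m, d) = (48, 8) again — its k=1 value — and the period has length 2.

[48; 12, 96]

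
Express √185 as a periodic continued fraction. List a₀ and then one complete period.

a₀ = ⌊√185⌋ = 13.

[13; 1, 1, 1, 1, 26]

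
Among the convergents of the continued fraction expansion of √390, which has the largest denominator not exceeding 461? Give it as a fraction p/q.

√390 = [19; 1, 2, 1, 38, …] (period length 4).
Convergents:
  p_0/q_0 = 19/1
  p_1/q_1 = 20/1
  p_2/q_2 = 59/3
  p_3/q_3 = 79/4
  p_4/q_4 = 3061/155
  p_5/q_5 = 3140/159
  p_6/q_6 = 9341/473
q_5 = 159 ≤ 461 < 473 = q_6, so the answer is 3140/159.

3140/159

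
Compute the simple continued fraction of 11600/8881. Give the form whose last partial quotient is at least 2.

11600 = 1·8881 + 2719
8881 = 3·2719 + 724
2719 = 3·724 + 547
724 = 1·547 + 177
547 = 3·177 + 16
177 = 11·16 + 1
16 = 16·1 + 0  (stop)
So 11600/8881 = [1; 3, 3, 1, 3, 11, 16].

[1; 3, 3, 1, 3, 11, 16]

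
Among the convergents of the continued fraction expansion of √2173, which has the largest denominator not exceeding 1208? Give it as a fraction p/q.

56125/1204

√2173 = [46; 1, 1, 1, 1, 1, 1, 92, …] (period length 7).
Convergents:
  p_0/q_0 = 46/1
  p_1/q_1 = 47/1
  p_2/q_2 = 93/2
  p_3/q_3 = 140/3
  p_4/q_4 = 233/5
  p_5/q_5 = 373/8
  p_6/q_6 = 606/13
  p_7/q_7 = 56125/1204
  p_8/q_8 = 56731/1217
q_7 = 1204 ≤ 1208 < 1217 = q_8, so the answer is 56125/1204.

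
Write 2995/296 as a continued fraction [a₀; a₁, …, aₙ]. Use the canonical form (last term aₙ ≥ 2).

2995 = 10*296 + 35
296 = 8*35 + 16
35 = 2*16 + 3
16 = 5*3 + 1
3 = 3*1 + 0  (stop)
So 2995/296 = [10; 8, 2, 5, 3].

[10; 8, 2, 5, 3]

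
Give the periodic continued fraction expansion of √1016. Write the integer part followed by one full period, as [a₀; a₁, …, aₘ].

a₀ = ⌊√1016⌋ = 31.
With m₀=0, d₀=1 and mₖ₊₁ = dₖaₖ − mₖ, dₖ₊₁ = (n − mₖ₊₁²)/dₖ, aₖ₊₁ = ⌊(a₀+mₖ₊₁)/dₖ₊₁⌋:
  k=1: m=31, d=55, a=1
  k=2: m=24, d=8, a=6
  k=3: m=24, d=55, a=1
  k=4: m=31, d=1, a=62
d=1 and a=2a₀=62 at k=4, so the next step gives (m, d) = (31, 55) again — its k=1 value — and the period has length 4.

[31; 1, 6, 1, 62]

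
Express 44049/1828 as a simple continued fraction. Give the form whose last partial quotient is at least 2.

[24; 10, 3, 19, 3]

44049 = 24·1828 + 177
1828 = 10·177 + 58
177 = 3·58 + 3
58 = 19·3 + 1
3 = 3·1 + 0  (stop)
So 44049/1828 = [24; 10, 3, 19, 3].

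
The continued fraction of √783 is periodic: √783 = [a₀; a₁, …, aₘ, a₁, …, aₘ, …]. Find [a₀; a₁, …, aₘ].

a₀ = ⌊√783⌋ = 27.
With m₀=0, d₀=1 and mₖ₊₁ = dₖaₖ − mₖ, dₖ₊₁ = (n − mₖ₊₁²)/dₖ, aₖ₊₁ = ⌊(a₀+mₖ₊₁)/dₖ₊₁⌋:
  k=1: m=27, d=54, a=1
  k=2: m=27, d=1, a=54
d=1 and a=2a₀=54 at k=2, so the next step gives (m, d) = (27, 54) again — its k=1 value — and the period has length 2.

[27; 1, 54]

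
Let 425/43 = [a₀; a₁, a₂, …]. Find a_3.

1

425 = 9·43 + 38   →  a_0 = 9
43 = 1·38 + 5   →  a_1 = 1
38 = 7·5 + 3   →  a_2 = 7
5 = 1·3 + 2   →  a_3 = 1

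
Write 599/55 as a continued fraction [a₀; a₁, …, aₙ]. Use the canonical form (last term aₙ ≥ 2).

599 = 10*55 + 49
55 = 1*49 + 6
49 = 8*6 + 1
6 = 6*1 + 0  (stop)
So 599/55 = [10; 1, 8, 6].

[10; 1, 8, 6]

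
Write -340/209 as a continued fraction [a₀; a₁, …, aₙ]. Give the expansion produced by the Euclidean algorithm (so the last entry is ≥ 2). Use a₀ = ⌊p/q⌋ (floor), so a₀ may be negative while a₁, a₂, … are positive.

[-2; 2, 1, 2, 8, 3]

-340 = -2·209 + 78
209 = 2·78 + 53
78 = 1·53 + 25
53 = 2·25 + 3
25 = 8·3 + 1
3 = 3·1 + 0  (stop)
So -340/209 = [-2; 2, 1, 2, 8, 3].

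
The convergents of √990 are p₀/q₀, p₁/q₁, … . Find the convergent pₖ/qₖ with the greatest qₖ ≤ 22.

409/13

√990 = [31; 2, 6, 2, 62, …] (period length 4).
Convergents:
  p_0/q_0 = 31/1
  p_1/q_1 = 63/2
  p_2/q_2 = 409/13
  p_3/q_3 = 881/28
q_2 = 13 ≤ 22 < 28 = q_3, so the answer is 409/13.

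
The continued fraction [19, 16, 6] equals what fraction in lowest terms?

Using pₖ = aₖpₖ₋₁ + pₖ₋₂ and qₖ = aₖqₖ₋₁ + qₖ₋₂:
  k=0: a=19, p=19, q=1
  k=1: a=16, p=305, q=16
  k=2: a=6, p=1849, q=97

1849/97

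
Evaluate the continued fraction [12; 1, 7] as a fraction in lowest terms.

103/8

Fold from the inside: start with 7/1.
  1 + 1/7 = 8/7
  12 + 7/8 = 103/8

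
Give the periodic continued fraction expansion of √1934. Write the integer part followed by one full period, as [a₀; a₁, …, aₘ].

[43; 1, 42, 1, 86]

a₀ = ⌊√1934⌋ = 43.
With m₀=0, d₀=1 and mₖ₊₁ = dₖaₖ − mₖ, dₖ₊₁ = (n − mₖ₊₁²)/dₖ, aₖ₊₁ = ⌊(a₀+mₖ₊₁)/dₖ₊₁⌋:
  k=1: m=43, d=85, a=1
  k=2: m=42, d=2, a=42
  k=3: m=42, d=85, a=1
  k=4: m=43, d=1, a=86
d=1 and a=2a₀=86 at k=4, so the next step gives (m, d) = (43, 85) again — its k=1 value — and the period has length 4.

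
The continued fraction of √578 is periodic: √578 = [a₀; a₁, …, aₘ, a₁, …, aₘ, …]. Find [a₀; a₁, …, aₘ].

a₀ = ⌊√578⌋ = 24.
With m₀=0, d₀=1 and mₖ₊₁ = dₖaₖ − mₖ, dₖ₊₁ = (n − mₖ₊₁²)/dₖ, aₖ₊₁ = ⌊(a₀+mₖ₊₁)/dₖ₊₁⌋:
  k=1: m=24, d=2, a=24
  k=2: m=24, d=1, a=48
d=1 and a=2a₀=48 at k=2, so the next step gives (m, d) = (24, 2) again — its k=1 value — and the period has length 2.

[24; 24, 48]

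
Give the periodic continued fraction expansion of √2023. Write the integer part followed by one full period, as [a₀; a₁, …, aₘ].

[44; 1, 43, 1, 88]

a₀ = ⌊√2023⌋ = 44.
With m₀=0, d₀=1 and mₖ₊₁ = dₖaₖ − mₖ, dₖ₊₁ = (n − mₖ₊₁²)/dₖ, aₖ₊₁ = ⌊(a₀+mₖ₊₁)/dₖ₊₁⌋:
  k=1: m=44, d=87, a=1
  k=2: m=43, d=2, a=43
  k=3: m=43, d=87, a=1
  k=4: m=44, d=1, a=88
d=1 and a=2a₀=88 at k=4, so the next step gives (m, d) = (44, 87) again — its k=1 value — and the period has length 4.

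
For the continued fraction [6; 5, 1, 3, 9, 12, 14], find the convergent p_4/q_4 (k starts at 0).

1315/213

Using pₖ = aₖpₖ₋₁ + pₖ₋₂, qₖ = aₖqₖ₋₁ + qₖ₋₂ (with p₋₁=1, p₋₂=0, q₋₁=0, q₋₂=1):
  k=0: a=6, p=6, q=1
  k=1: a=5, p=31, q=5
  k=2: a=1, p=37, q=6
  k=3: a=3, p=142, q=23
  k=4: a=9, p=1315, q=213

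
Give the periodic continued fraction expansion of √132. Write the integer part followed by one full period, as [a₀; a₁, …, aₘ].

a₀ = ⌊√132⌋ = 11.

[11; 2, 22]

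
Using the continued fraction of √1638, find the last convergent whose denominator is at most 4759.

117248/2897

√1638 = [40; 2, 8, 2, 80, …] (period length 4).
Convergents:
  p_0/q_0 = 40/1
  p_1/q_1 = 81/2
  p_2/q_2 = 688/17
  p_3/q_3 = 1457/36
  p_4/q_4 = 117248/2897
  p_5/q_5 = 235953/5830
q_4 = 2897 ≤ 4759 < 5830 = q_5, so the answer is 117248/2897.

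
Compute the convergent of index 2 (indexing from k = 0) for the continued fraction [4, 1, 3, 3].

Using pₖ = aₖpₖ₋₁ + pₖ₋₂, qₖ = aₖqₖ₋₁ + qₖ₋₂ (with p₋₁=1, p₋₂=0, q₋₁=0, q₋₂=1):
  k=0: a=4, p=4, q=1
  k=1: a=1, p=5, q=1
  k=2: a=3, p=19, q=4

19/4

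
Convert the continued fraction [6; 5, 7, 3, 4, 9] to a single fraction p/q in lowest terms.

Using pₖ = aₖpₖ₋₁ + pₖ₋₂ and qₖ = aₖqₖ₋₁ + qₖ₋₂:
  k=0: a=6, p=6, q=1
  k=1: a=5, p=31, q=5
  k=2: a=7, p=223, q=36
  k=3: a=3, p=700, q=113
  k=4: a=4, p=3023, q=488
  k=5: a=9, p=27907, q=4505

27907/4505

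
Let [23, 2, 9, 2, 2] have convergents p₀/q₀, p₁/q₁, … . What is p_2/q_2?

446/19

Using pₖ = aₖpₖ₋₁ + pₖ₋₂, qₖ = aₖqₖ₋₁ + qₖ₋₂ (with p₋₁=1, p₋₂=0, q₋₁=0, q₋₂=1):
  k=0: a=23, p=23, q=1
  k=1: a=2, p=47, q=2
  k=2: a=9, p=446, q=19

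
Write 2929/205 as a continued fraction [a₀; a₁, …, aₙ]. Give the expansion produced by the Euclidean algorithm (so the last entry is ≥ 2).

2929 = 14*205 + 59
205 = 3*59 + 28
59 = 2*28 + 3
28 = 9*3 + 1
3 = 3*1 + 0  (stop)
So 2929/205 = [14; 3, 2, 9, 3].

[14; 3, 2, 9, 3]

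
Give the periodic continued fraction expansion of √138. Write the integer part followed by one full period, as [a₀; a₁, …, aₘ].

a₀ = ⌊√138⌋ = 11.
With m₀=0, d₀=1 and mₖ₊₁ = dₖaₖ − mₖ, dₖ₊₁ = (n − mₖ₊₁²)/dₖ, aₖ₊₁ = ⌊(a₀+mₖ₊₁)/dₖ₊₁⌋:
  k=1: m=11, d=17, a=1
  k=2: m=6, d=6, a=2
  k=3: m=6, d=17, a=1
  k=4: m=11, d=1, a=22
d=1 and a=2a₀=22 at k=4, so the next step gives (m, d) = (11, 17) again — its k=1 value — and the period has length 4.

[11; 1, 2, 1, 22]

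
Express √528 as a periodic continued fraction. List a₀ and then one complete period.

a₀ = ⌊√528⌋ = 22.

[22; 1, 44]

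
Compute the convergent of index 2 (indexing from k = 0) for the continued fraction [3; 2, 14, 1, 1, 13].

101/29

Using pₖ = aₖpₖ₋₁ + pₖ₋₂, qₖ = aₖqₖ₋₁ + qₖ₋₂ (with p₋₁=1, p₋₂=0, q₋₁=0, q₋₂=1):
  k=0: a=3, p=3, q=1
  k=1: a=2, p=7, q=2
  k=2: a=14, p=101, q=29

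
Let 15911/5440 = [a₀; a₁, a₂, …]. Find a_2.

15911 = 2·5440 + 5031   →  a_0 = 2
5440 = 1·5031 + 409   →  a_1 = 1
5031 = 12·409 + 123   →  a_2 = 12

12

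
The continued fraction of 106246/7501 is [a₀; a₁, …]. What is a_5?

3

106246 = 14·7501 + 1232   →  a_0 = 14
7501 = 6·1232 + 109   →  a_1 = 6
1232 = 11·109 + 33   →  a_2 = 11
109 = 3·33 + 10   →  a_3 = 3
33 = 3·10 + 3   →  a_4 = 3
10 = 3·3 + 1   →  a_5 = 3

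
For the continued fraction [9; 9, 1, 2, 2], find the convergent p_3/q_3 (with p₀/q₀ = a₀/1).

264/29

Using pₖ = aₖpₖ₋₁ + pₖ₋₂, qₖ = aₖqₖ₋₁ + qₖ₋₂ (with p₋₁=1, p₋₂=0, q₋₁=0, q₋₂=1):
  k=0: a=9, p=9, q=1
  k=1: a=9, p=82, q=9
  k=2: a=1, p=91, q=10
  k=3: a=2, p=264, q=29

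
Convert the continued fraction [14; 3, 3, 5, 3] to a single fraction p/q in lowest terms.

2417/169

Using pₖ = aₖpₖ₋₁ + pₖ₋₂ and qₖ = aₖqₖ₋₁ + qₖ₋₂:
  k=0: a=14, p=14, q=1
  k=1: a=3, p=43, q=3
  k=2: a=3, p=143, q=10
  k=3: a=5, p=758, q=53
  k=4: a=3, p=2417, q=169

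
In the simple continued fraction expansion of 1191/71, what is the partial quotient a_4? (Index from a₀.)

3

1191 = 16·71 + 55   →  a_0 = 16
71 = 1·55 + 16   →  a_1 = 1
55 = 3·16 + 7   →  a_2 = 3
16 = 2·7 + 2   →  a_3 = 2
7 = 3·2 + 1   →  a_4 = 3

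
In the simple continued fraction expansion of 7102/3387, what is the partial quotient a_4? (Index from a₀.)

7102 = 2·3387 + 328   →  a_0 = 2
3387 = 10·328 + 107   →  a_1 = 10
328 = 3·107 + 7   →  a_2 = 3
107 = 15·7 + 2   →  a_3 = 15
7 = 3·2 + 1   →  a_4 = 3

3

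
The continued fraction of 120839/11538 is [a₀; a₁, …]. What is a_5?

8

120839 = 10·11538 + 5459   →  a_0 = 10
11538 = 2·5459 + 620   →  a_1 = 2
5459 = 8·620 + 499   →  a_2 = 8
620 = 1·499 + 121   →  a_3 = 1
499 = 4·121 + 15   →  a_4 = 4
121 = 8·15 + 1   →  a_5 = 8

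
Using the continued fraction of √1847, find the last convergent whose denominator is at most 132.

√1847 = [42; 1, 41, 1, 84, …] (period length 4).
Convergents:
  p_0/q_0 = 42/1
  p_1/q_1 = 43/1
  p_2/q_2 = 1805/42
  p_3/q_3 = 1848/43
  p_4/q_4 = 157037/3654
q_3 = 43 ≤ 132 < 3654 = q_4, so the answer is 1848/43.

1848/43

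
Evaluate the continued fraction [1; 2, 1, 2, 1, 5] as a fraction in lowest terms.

Using pₖ = aₖpₖ₋₁ + pₖ₋₂ and qₖ = aₖqₖ₋₁ + qₖ₋₂:
  k=0: a=1, p=1, q=1
  k=1: a=2, p=3, q=2
  k=2: a=1, p=4, q=3
  k=3: a=2, p=11, q=8
  k=4: a=1, p=15, q=11
  k=5: a=5, p=86, q=63

86/63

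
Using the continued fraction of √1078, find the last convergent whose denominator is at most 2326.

64648/1969

√1078 = [32; 1, 4, 1, 64, …] (period length 4).
Convergents:
  p_0/q_0 = 32/1
  p_1/q_1 = 33/1
  p_2/q_2 = 164/5
  p_3/q_3 = 197/6
  p_4/q_4 = 12772/389
  p_5/q_5 = 12969/395
  p_6/q_6 = 64648/1969
  p_7/q_7 = 77617/2364
q_6 = 1969 ≤ 2326 < 2364 = q_7, so the answer is 64648/1969.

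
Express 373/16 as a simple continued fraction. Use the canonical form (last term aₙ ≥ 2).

373 = 23*16 + 5
16 = 3*5 + 1
5 = 5*1 + 0  (stop)
So 373/16 = [23; 3, 5].

[23; 3, 5]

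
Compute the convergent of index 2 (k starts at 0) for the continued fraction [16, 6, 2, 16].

210/13

Using pₖ = aₖpₖ₋₁ + pₖ₋₂, qₖ = aₖqₖ₋₁ + qₖ₋₂ (with p₋₁=1, p₋₂=0, q₋₁=0, q₋₂=1):
  k=0: a=16, p=16, q=1
  k=1: a=6, p=97, q=6
  k=2: a=2, p=210, q=13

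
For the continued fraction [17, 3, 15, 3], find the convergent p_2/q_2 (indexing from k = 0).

797/46

Using pₖ = aₖpₖ₋₁ + pₖ₋₂, qₖ = aₖqₖ₋₁ + qₖ₋₂ (with p₋₁=1, p₋₂=0, q₋₁=0, q₋₂=1):
  k=0: a=17, p=17, q=1
  k=1: a=3, p=52, q=3
  k=2: a=15, p=797, q=46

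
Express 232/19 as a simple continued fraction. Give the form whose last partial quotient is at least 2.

232 = 12·19 + 4
19 = 4·4 + 3
4 = 1·3 + 1
3 = 3·1 + 0  (stop)
So 232/19 = [12; 4, 1, 3].

[12; 4, 1, 3]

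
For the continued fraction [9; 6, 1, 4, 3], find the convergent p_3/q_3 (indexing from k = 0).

311/34

Using pₖ = aₖpₖ₋₁ + pₖ₋₂, qₖ = aₖqₖ₋₁ + qₖ₋₂ (with p₋₁=1, p₋₂=0, q₋₁=0, q₋₂=1):
  k=0: a=9, p=9, q=1
  k=1: a=6, p=55, q=6
  k=2: a=1, p=64, q=7
  k=3: a=4, p=311, q=34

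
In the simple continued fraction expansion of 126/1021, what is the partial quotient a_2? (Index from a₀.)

126 = 0·1021 + 126   →  a_0 = 0
1021 = 8·126 + 13   →  a_1 = 8
126 = 9·13 + 9   →  a_2 = 9

9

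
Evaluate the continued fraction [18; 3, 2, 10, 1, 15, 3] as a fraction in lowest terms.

Using pₖ = aₖpₖ₋₁ + pₖ₋₂ and qₖ = aₖqₖ₋₁ + qₖ₋₂:
  k=0: a=18, p=18, q=1
  k=1: a=3, p=55, q=3
  k=2: a=2, p=128, q=7
  k=3: a=10, p=1335, q=73
  k=4: a=1, p=1463, q=80
  k=5: a=15, p=23280, q=1273
  k=6: a=3, p=71303, q=3899

71303/3899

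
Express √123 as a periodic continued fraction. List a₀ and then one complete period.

a₀ = ⌊√123⌋ = 11.
With m₀=0, d₀=1 and mₖ₊₁ = dₖaₖ − mₖ, dₖ₊₁ = (n − mₖ₊₁²)/dₖ, aₖ₊₁ = ⌊(a₀+mₖ₊₁)/dₖ₊₁⌋:
  k=1: m=11, d=2, a=11
  k=2: m=11, d=1, a=22
d=1 and a=2a₀=22 at k=2, so the next step gives (m, d) = (11, 2) again — its k=1 value — and the period has length 2.

[11; 11, 22]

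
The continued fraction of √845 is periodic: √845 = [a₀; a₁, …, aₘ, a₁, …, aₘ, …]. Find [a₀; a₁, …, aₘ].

a₀ = ⌊√845⌋ = 29.
With m₀=0, d₀=1 and mₖ₊₁ = dₖaₖ − mₖ, dₖ₊₁ = (n − mₖ₊₁²)/dₖ, aₖ₊₁ = ⌊(a₀+mₖ₊₁)/dₖ₊₁⌋:
  k=1: m=29, d=4, a=14
  k=2: m=27, d=29, a=1
  k=3: m=2, d=29, a=1
  k=4: m=27, d=4, a=14
  k=5: m=29, d=1, a=58
d=1 and a=2a₀=58 at k=5, so the next step gives (m, d) = (29, 4) again — its k=1 value — and the period has length 5.

[29; 14, 1, 1, 14, 58]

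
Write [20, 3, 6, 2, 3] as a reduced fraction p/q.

Using pₖ = aₖpₖ₋₁ + pₖ₋₂ and qₖ = aₖqₖ₋₁ + qₖ₋₂:
  k=0: a=20, p=20, q=1
  k=1: a=3, p=61, q=3
  k=2: a=6, p=386, q=19
  k=3: a=2, p=833, q=41
  k=4: a=3, p=2885, q=142

2885/142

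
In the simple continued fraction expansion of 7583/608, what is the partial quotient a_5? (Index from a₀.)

1

7583 = 12·608 + 287   →  a_0 = 12
608 = 2·287 + 34   →  a_1 = 2
287 = 8·34 + 15   →  a_2 = 8
34 = 2·15 + 4   →  a_3 = 2
15 = 3·4 + 3   →  a_4 = 3
4 = 1·3 + 1   →  a_5 = 1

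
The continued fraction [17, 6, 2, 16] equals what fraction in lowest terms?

3671/214

Fold from the inside: start with 16/1.
  2 + 1/16 = 33/16
  6 + 16/33 = 214/33
  17 + 33/214 = 3671/214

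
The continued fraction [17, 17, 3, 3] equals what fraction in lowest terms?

Using pₖ = aₖpₖ₋₁ + pₖ₋₂ and qₖ = aₖqₖ₋₁ + qₖ₋₂:
  k=0: a=17, p=17, q=1
  k=1: a=17, p=290, q=17
  k=2: a=3, p=887, q=52
  k=3: a=3, p=2951, q=173

2951/173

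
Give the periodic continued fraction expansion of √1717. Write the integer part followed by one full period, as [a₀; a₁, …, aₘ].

[41; 2, 3, 2, 4, 2, 3, 2, 82]

a₀ = ⌊√1717⌋ = 41.
With m₀=0, d₀=1 and mₖ₊₁ = dₖaₖ − mₖ, dₖ₊₁ = (n − mₖ₊₁²)/dₖ, aₖ₊₁ = ⌊(a₀+mₖ₊₁)/dₖ₊₁⌋:
  k=1: m=41, d=36, a=2
  k=2: m=31, d=21, a=3
  k=3: m=32, d=33, a=2
  k=4: m=34, d=17, a=4
  k=5: m=34, d=33, a=2
  k=6: m=32, d=21, a=3
  k=7: m=31, d=36, a=2
  k=8: m=41, d=1, a=82
d=1 and a=2a₀=82 at k=8, so the next step gives (m, d) = (41, 36) again — its k=1 value — and the period has length 8.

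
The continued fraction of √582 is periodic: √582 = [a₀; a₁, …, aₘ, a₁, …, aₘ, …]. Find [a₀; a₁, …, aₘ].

a₀ = ⌊√582⌋ = 24.

[24; 8, 48]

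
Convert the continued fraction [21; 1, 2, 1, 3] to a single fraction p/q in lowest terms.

326/15

Fold from the inside: start with 3/1.
  1 + 1/3 = 4/3
  2 + 3/4 = 11/4
  1 + 4/11 = 15/11
  21 + 11/15 = 326/15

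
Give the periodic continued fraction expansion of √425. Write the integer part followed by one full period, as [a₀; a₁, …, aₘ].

a₀ = ⌊√425⌋ = 20.
With m₀=0, d₀=1 and mₖ₊₁ = dₖaₖ − mₖ, dₖ₊₁ = (n − mₖ₊₁²)/dₖ, aₖ₊₁ = ⌊(a₀+mₖ₊₁)/dₖ₊₁⌋:
  k=1: m=20, d=25, a=1
  k=2: m=5, d=16, a=1
  k=3: m=11, d=19, a=1
  k=4: m=8, d=19, a=1
  k=5: m=11, d=16, a=1
  k=6: m=5, d=25, a=1
  k=7: m=20, d=1, a=40
d=1 and a=2a₀=40 at k=7, so the next step gives (m, d) = (20, 25) again — its k=1 value — and the period has length 7.

[20; 1, 1, 1, 1, 1, 1, 40]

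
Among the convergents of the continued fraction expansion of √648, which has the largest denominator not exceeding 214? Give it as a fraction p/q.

1731/68

√648 = [25; 2, 5, 6, 5, 2, 50, …] (period length 6).
Convergents:
  p_0/q_0 = 25/1
  p_1/q_1 = 51/2
  p_2/q_2 = 280/11
  p_3/q_3 = 1731/68
  p_4/q_4 = 8935/351
q_3 = 68 ≤ 214 < 351 = q_4, so the answer is 1731/68.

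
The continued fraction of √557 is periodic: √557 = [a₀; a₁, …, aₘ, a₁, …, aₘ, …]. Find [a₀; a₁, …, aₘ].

a₀ = ⌊√557⌋ = 23.
With m₀=0, d₀=1 and mₖ₊₁ = dₖaₖ − mₖ, dₖ₊₁ = (n − mₖ₊₁²)/dₖ, aₖ₊₁ = ⌊(a₀+mₖ₊₁)/dₖ₊₁⌋:
  k=1: m=23, d=28, a=1
  k=2: m=5, d=19, a=1
  k=3: m=14, d=19, a=1
  k=4: m=5, d=28, a=1
  k=5: m=23, d=1, a=46
d=1 and a=2a₀=46 at k=5, so the next step gives (m, d) = (23, 28) again — its k=1 value — and the period has length 5.

[23; 1, 1, 1, 1, 46]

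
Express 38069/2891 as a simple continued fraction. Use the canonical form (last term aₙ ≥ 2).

38069 = 13*2891 + 486
2891 = 5*486 + 461
486 = 1*461 + 25
461 = 18*25 + 11
25 = 2*11 + 3
11 = 3*3 + 2
3 = 1*2 + 1
2 = 2*1 + 0  (stop)
So 38069/2891 = [13; 5, 1, 18, 2, 3, 1, 2].

[13; 5, 1, 18, 2, 3, 1, 2]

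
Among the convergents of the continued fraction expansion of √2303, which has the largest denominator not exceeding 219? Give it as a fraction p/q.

4607/96

√2303 = [47; 1, 94, …] (period length 2).
Convergents:
  p_0/q_0 = 47/1
  p_1/q_1 = 48/1
  p_2/q_2 = 4559/95
  p_3/q_3 = 4607/96
  p_4/q_4 = 437617/9119
q_3 = 96 ≤ 219 < 9119 = q_4, so the answer is 4607/96.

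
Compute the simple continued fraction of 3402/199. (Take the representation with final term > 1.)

3402 = 17·199 + 19
199 = 10·19 + 9
19 = 2·9 + 1
9 = 9·1 + 0  (stop)
So 3402/199 = [17; 10, 2, 9].

[17; 10, 2, 9]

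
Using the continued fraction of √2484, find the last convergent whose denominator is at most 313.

7775/156

√2484 = [49; 1, 5, 4, 5, 1, 98, …] (period length 6).
Convergents:
  p_0/q_0 = 49/1
  p_1/q_1 = 50/1
  p_2/q_2 = 299/6
  p_3/q_3 = 1246/25
  p_4/q_4 = 6529/131
  p_5/q_5 = 7775/156
  p_6/q_6 = 768479/15419
q_5 = 156 ≤ 313 < 15419 = q_6, so the answer is 7775/156.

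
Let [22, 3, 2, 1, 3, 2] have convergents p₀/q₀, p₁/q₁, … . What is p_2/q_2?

Using pₖ = aₖpₖ₋₁ + pₖ₋₂, qₖ = aₖqₖ₋₁ + qₖ₋₂ (with p₋₁=1, p₋₂=0, q₋₁=0, q₋₂=1):
  k=0: a=22, p=22, q=1
  k=1: a=3, p=67, q=3
  k=2: a=2, p=156, q=7

156/7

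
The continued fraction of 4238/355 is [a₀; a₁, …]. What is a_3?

4238 = 11·355 + 333   →  a_0 = 11
355 = 1·333 + 22   →  a_1 = 1
333 = 15·22 + 3   →  a_2 = 15
22 = 7·3 + 1   →  a_3 = 7

7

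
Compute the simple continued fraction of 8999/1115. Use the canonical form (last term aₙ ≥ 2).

[8; 14, 8, 1, 3, 2]

8999 = 8*1115 + 79
1115 = 14*79 + 9
79 = 8*9 + 7
9 = 1*7 + 2
7 = 3*2 + 1
2 = 2*1 + 0  (stop)
So 8999/1115 = [8; 14, 8, 1, 3, 2].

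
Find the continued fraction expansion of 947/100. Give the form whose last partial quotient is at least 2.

[9; 2, 7, 1, 5]

947 = 9*100 + 47
100 = 2*47 + 6
47 = 7*6 + 5
6 = 1*5 + 1
5 = 5*1 + 0  (stop)
So 947/100 = [9; 2, 7, 1, 5].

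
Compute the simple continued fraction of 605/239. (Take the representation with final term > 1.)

[2; 1, 1, 7, 2, 7]

605 = 2·239 + 127
239 = 1·127 + 112
127 = 1·112 + 15
112 = 7·15 + 7
15 = 2·7 + 1
7 = 7·1 + 0  (stop)
So 605/239 = [2; 1, 1, 7, 2, 7].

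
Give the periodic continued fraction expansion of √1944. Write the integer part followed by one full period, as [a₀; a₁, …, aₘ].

a₀ = ⌊√1944⌋ = 44.
With m₀=0, d₀=1 and mₖ₊₁ = dₖaₖ − mₖ, dₖ₊₁ = (n − mₖ₊₁²)/dₖ, aₖ₊₁ = ⌊(a₀+mₖ₊₁)/dₖ₊₁⌋:
  k=1: m=44, d=8, a=11
  k=2: m=44, d=1, a=88
d=1 and a=2a₀=88 at k=2, so the next step gives (m, d) = (44, 8) again — its k=1 value — and the period has length 2.

[44; 11, 88]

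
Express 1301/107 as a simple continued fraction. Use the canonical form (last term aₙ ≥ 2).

1301 = 12·107 + 17
107 = 6·17 + 5
17 = 3·5 + 2
5 = 2·2 + 1
2 = 2·1 + 0  (stop)
So 1301/107 = [12; 6, 3, 2, 2].

[12; 6, 3, 2, 2]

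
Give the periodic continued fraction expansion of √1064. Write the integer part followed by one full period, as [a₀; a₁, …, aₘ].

a₀ = ⌊√1064⌋ = 32.
With m₀=0, d₀=1 and mₖ₊₁ = dₖaₖ − mₖ, dₖ₊₁ = (n − mₖ₊₁²)/dₖ, aₖ₊₁ = ⌊(a₀+mₖ₊₁)/dₖ₊₁⌋:
  k=1: m=32, d=40, a=1
  k=2: m=8, d=25, a=1
  k=3: m=17, d=31, a=1
  k=4: m=14, d=28, a=1
  k=5: m=14, d=31, a=1
  k=6: m=17, d=25, a=1
  k=7: m=8, d=40, a=1
  k=8: m=32, d=1, a=64
d=1 and a=2a₀=64 at k=8, so the next step gives (m, d) = (32, 40) again — its k=1 value — and the period has length 8.

[32; 1, 1, 1, 1, 1, 1, 1, 64]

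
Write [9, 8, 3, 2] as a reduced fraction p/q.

Fold from the inside: start with 2/1.
  3 + 1/2 = 7/2
  8 + 2/7 = 58/7
  9 + 7/58 = 529/58

529/58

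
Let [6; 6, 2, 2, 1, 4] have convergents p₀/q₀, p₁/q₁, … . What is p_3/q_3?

197/32

Using pₖ = aₖpₖ₋₁ + pₖ₋₂, qₖ = aₖqₖ₋₁ + qₖ₋₂ (with p₋₁=1, p₋₂=0, q₋₁=0, q₋₂=1):
  k=0: a=6, p=6, q=1
  k=1: a=6, p=37, q=6
  k=2: a=2, p=80, q=13
  k=3: a=2, p=197, q=32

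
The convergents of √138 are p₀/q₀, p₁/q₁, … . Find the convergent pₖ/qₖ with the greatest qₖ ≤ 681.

4417/376

√138 = [11; 1, 2, 1, 22, …] (period length 4).
Convergents:
  p_0/q_0 = 11/1
  p_1/q_1 = 12/1
  p_2/q_2 = 35/3
  p_3/q_3 = 47/4
  p_4/q_4 = 1069/91
  p_5/q_5 = 1116/95
  p_6/q_6 = 3301/281
  p_7/q_7 = 4417/376
  p_8/q_8 = 100475/8553
q_7 = 376 ≤ 681 < 8553 = q_8, so the answer is 4417/376.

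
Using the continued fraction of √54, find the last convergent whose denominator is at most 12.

√54 = [7; 2, 1, 6, 1, 2, 14, …] (period length 6).
Convergents:
  p_0/q_0 = 7/1
  p_1/q_1 = 15/2
  p_2/q_2 = 22/3
  p_3/q_3 = 147/20
q_2 = 3 ≤ 12 < 20 = q_3, so the answer is 22/3.

22/3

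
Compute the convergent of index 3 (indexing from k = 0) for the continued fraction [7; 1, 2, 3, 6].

Using pₖ = aₖpₖ₋₁ + pₖ₋₂, qₖ = aₖqₖ₋₁ + qₖ₋₂ (with p₋₁=1, p₋₂=0, q₋₁=0, q₋₂=1):
  k=0: a=7, p=7, q=1
  k=1: a=1, p=8, q=1
  k=2: a=2, p=23, q=3
  k=3: a=3, p=77, q=10

77/10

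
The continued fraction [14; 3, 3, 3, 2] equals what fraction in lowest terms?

1087/76

Fold from the inside: start with 2/1.
  3 + 1/2 = 7/2
  3 + 2/7 = 23/7
  3 + 7/23 = 76/23
  14 + 23/76 = 1087/76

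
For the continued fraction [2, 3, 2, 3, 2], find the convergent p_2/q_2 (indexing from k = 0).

Using pₖ = aₖpₖ₋₁ + pₖ₋₂, qₖ = aₖqₖ₋₁ + qₖ₋₂ (with p₋₁=1, p₋₂=0, q₋₁=0, q₋₂=1):
  k=0: a=2, p=2, q=1
  k=1: a=3, p=7, q=3
  k=2: a=2, p=16, q=7

16/7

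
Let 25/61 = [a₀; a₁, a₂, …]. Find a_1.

25 = 0·61 + 25   →  a_0 = 0
61 = 2·25 + 11   →  a_1 = 2

2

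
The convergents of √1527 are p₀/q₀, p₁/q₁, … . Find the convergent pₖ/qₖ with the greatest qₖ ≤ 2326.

39663/1015

√1527 = [39; 13, 78, …] (period length 2).
Convergents:
  p_0/q_0 = 39/1
  p_1/q_1 = 508/13
  p_2/q_2 = 39663/1015
  p_3/q_3 = 516127/13208
q_2 = 1015 ≤ 2326 < 13208 = q_3, so the answer is 39663/1015.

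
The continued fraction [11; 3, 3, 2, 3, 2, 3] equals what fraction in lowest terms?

Using pₖ = aₖpₖ₋₁ + pₖ₋₂ and qₖ = aₖqₖ₋₁ + qₖ₋₂:
  k=0: a=11, p=11, q=1
  k=1: a=3, p=34, q=3
  k=2: a=3, p=113, q=10
  k=3: a=2, p=260, q=23
  k=4: a=3, p=893, q=79
  k=5: a=2, p=2046, q=181
  k=6: a=3, p=7031, q=622

7031/622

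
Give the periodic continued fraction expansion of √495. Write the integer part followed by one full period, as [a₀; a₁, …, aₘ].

[22; 4, 44]

a₀ = ⌊√495⌋ = 22.
With m₀=0, d₀=1 and mₖ₊₁ = dₖaₖ − mₖ, dₖ₊₁ = (n − mₖ₊₁²)/dₖ, aₖ₊₁ = ⌊(a₀+mₖ₊₁)/dₖ₊₁⌋:
  k=1: m=22, d=11, a=4
  k=2: m=22, d=1, a=44
d=1 and a=2a₀=44 at k=2, so the next step gives (m, d) = (22, 11) again — its k=1 value — and the period has length 2.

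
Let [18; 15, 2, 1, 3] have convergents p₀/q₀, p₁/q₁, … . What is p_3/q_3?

Using pₖ = aₖpₖ₋₁ + pₖ₋₂, qₖ = aₖqₖ₋₁ + qₖ₋₂ (with p₋₁=1, p₋₂=0, q₋₁=0, q₋₂=1):
  k=0: a=18, p=18, q=1
  k=1: a=15, p=271, q=15
  k=2: a=2, p=560, q=31
  k=3: a=1, p=831, q=46

831/46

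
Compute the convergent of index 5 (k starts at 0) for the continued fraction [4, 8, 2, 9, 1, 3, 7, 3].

2862/695

Using pₖ = aₖpₖ₋₁ + pₖ₋₂, qₖ = aₖqₖ₋₁ + qₖ₋₂ (with p₋₁=1, p₋₂=0, q₋₁=0, q₋₂=1):
  k=0: a=4, p=4, q=1
  k=1: a=8, p=33, q=8
  k=2: a=2, p=70, q=17
  k=3: a=9, p=663, q=161
  k=4: a=1, p=733, q=178
  k=5: a=3, p=2862, q=695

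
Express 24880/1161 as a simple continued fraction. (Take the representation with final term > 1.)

[21; 2, 3, 16, 3, 3]

24880 = 21×1161 + 499
1161 = 2×499 + 163
499 = 3×163 + 10
163 = 16×10 + 3
10 = 3×3 + 1
3 = 3×1 + 0  (stop)
So 24880/1161 = [21; 2, 3, 16, 3, 3].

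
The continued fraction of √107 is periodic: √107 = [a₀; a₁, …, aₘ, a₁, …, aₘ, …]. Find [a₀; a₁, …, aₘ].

a₀ = ⌊√107⌋ = 10.
With m₀=0, d₀=1 and mₖ₊₁ = dₖaₖ − mₖ, dₖ₊₁ = (n − mₖ₊₁²)/dₖ, aₖ₊₁ = ⌊(a₀+mₖ₊₁)/dₖ₊₁⌋:
  k=1: m=10, d=7, a=2
  k=2: m=4, d=13, a=1
  k=3: m=9, d=2, a=9
  k=4: m=9, d=13, a=1
  k=5: m=4, d=7, a=2
  k=6: m=10, d=1, a=20
d=1 and a=2a₀=20 at k=6, so the next step gives (m, d) = (10, 7) again — its k=1 value — and the period has length 6.

[10; 2, 1, 9, 1, 2, 20]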